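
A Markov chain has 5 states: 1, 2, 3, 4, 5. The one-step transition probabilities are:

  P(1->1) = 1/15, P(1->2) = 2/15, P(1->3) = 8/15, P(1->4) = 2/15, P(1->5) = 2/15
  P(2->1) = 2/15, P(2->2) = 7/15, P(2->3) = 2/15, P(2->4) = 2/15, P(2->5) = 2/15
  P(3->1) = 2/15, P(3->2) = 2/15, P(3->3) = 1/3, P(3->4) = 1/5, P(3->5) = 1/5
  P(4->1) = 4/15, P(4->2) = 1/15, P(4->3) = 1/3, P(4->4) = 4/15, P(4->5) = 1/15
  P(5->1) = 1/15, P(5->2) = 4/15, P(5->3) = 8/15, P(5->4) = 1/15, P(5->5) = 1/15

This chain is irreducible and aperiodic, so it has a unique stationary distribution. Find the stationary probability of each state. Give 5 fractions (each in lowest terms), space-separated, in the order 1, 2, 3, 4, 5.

The stationary distribution satisfies pi = pi * P, i.e.:
  pi_1 = 1/15*pi_1 + 2/15*pi_2 + 2/15*pi_3 + 4/15*pi_4 + 1/15*pi_5
  pi_2 = 2/15*pi_1 + 7/15*pi_2 + 2/15*pi_3 + 1/15*pi_4 + 4/15*pi_5
  pi_3 = 8/15*pi_1 + 2/15*pi_2 + 1/3*pi_3 + 1/3*pi_4 + 8/15*pi_5
  pi_4 = 2/15*pi_1 + 2/15*pi_2 + 1/5*pi_3 + 4/15*pi_4 + 1/15*pi_5
  pi_5 = 2/15*pi_1 + 2/15*pi_2 + 1/5*pi_3 + 1/15*pi_4 + 1/15*pi_5
with normalization: pi_1 + pi_2 + pi_3 + pi_4 + pi_5 = 1.

Using the first 4 balance equations plus normalization, the linear system A*pi = b is:
  [-14/15, 2/15, 2/15, 4/15, 1/15] . pi = 0
  [2/15, -8/15, 2/15, 1/15, 4/15] . pi = 0
  [8/15, 2/15, -2/3, 1/3, 8/15] . pi = 0
  [2/15, 2/15, 1/5, -11/15, 1/15] . pi = 0
  [1, 1, 1, 1, 1] . pi = 1

Solving yields:
  pi_1 = 289/2098
  pi_2 = 441/2098
  pi_3 = 363/1049
  pi_4 = 535/3147
  pi_5 = 428/3147

Verification (pi * P):
  289/2098*1/15 + 441/2098*2/15 + 363/1049*2/15 + 535/3147*4/15 + 428/3147*1/15 = 289/2098 = pi_1  (ok)
  289/2098*2/15 + 441/2098*7/15 + 363/1049*2/15 + 535/3147*1/15 + 428/3147*4/15 = 441/2098 = pi_2  (ok)
  289/2098*8/15 + 441/2098*2/15 + 363/1049*1/3 + 535/3147*1/3 + 428/3147*8/15 = 363/1049 = pi_3  (ok)
  289/2098*2/15 + 441/2098*2/15 + 363/1049*1/5 + 535/3147*4/15 + 428/3147*1/15 = 535/3147 = pi_4  (ok)
  289/2098*2/15 + 441/2098*2/15 + 363/1049*1/5 + 535/3147*1/15 + 428/3147*1/15 = 428/3147 = pi_5  (ok)

Answer: 289/2098 441/2098 363/1049 535/3147 428/3147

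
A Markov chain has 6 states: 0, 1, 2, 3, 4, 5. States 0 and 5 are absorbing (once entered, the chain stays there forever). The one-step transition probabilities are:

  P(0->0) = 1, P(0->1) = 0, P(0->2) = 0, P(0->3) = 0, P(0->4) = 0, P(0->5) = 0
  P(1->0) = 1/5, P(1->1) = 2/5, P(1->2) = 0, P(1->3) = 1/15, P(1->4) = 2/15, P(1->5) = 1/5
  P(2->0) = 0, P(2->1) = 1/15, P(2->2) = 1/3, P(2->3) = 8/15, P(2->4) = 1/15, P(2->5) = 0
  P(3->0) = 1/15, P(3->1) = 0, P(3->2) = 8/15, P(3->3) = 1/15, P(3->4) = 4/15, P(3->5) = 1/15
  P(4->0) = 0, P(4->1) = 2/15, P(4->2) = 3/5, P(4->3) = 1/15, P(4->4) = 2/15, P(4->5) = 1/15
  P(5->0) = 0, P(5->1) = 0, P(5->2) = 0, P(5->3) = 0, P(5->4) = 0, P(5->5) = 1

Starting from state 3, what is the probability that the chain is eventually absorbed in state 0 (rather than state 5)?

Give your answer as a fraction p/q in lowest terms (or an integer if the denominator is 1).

Answer: 1739/3926

Derivation:
Let a_i = P(absorbed in 0 | start in state i).
Boundary conditions: a_0 = 1, a_5 = 0.
For each transient state i, a_i = sum_j P(i->j) * a_j:
  a_1 = 1/5*a_0 + 2/5*a_1 + 0*a_2 + 1/15*a_3 + 2/15*a_4 + 1/5*a_5
  a_2 = 0*a_0 + 1/15*a_1 + 1/3*a_2 + 8/15*a_3 + 1/15*a_4 + 0*a_5
  a_3 = 1/15*a_0 + 0*a_1 + 8/15*a_2 + 1/15*a_3 + 4/15*a_4 + 1/15*a_5
  a_4 = 0*a_0 + 2/15*a_1 + 3/5*a_2 + 1/15*a_3 + 2/15*a_4 + 1/15*a_5

Substituting a_0 = 1 and a_5 = 0, rearrange to (I - Q) a = r where r[i] = P(i -> 0):
  [3/5, 0, -1/15, -2/15] . (a_1, a_2, a_3, a_4) = 1/5
  [-1/15, 2/3, -8/15, -1/15] . (a_1, a_2, a_3, a_4) = 0
  [0, -8/15, 14/15, -4/15] . (a_1, a_2, a_3, a_4) = 1/15
  [-2/15, -3/5, -1/15, 13/15] . (a_1, a_2, a_3, a_4) = 0

Solving yields:
  a_1 = 1863/3926
  a_2 = 870/1963
  a_3 = 1739/3926
  a_4 = 125/302

Starting state is 3, so the absorption probability is a_3 = 1739/3926.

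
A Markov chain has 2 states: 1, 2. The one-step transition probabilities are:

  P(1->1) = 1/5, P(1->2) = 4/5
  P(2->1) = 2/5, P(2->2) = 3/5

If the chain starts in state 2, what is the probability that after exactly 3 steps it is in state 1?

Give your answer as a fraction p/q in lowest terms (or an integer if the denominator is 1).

Computing P^3 by repeated multiplication:
P^1 =
  1: [1/5, 4/5]
  2: [2/5, 3/5]
P^2 =
  1: [9/25, 16/25]
  2: [8/25, 17/25]
P^3 =
  1: [41/125, 84/125]
  2: [42/125, 83/125]

(P^3)[2 -> 1] = 42/125

Answer: 42/125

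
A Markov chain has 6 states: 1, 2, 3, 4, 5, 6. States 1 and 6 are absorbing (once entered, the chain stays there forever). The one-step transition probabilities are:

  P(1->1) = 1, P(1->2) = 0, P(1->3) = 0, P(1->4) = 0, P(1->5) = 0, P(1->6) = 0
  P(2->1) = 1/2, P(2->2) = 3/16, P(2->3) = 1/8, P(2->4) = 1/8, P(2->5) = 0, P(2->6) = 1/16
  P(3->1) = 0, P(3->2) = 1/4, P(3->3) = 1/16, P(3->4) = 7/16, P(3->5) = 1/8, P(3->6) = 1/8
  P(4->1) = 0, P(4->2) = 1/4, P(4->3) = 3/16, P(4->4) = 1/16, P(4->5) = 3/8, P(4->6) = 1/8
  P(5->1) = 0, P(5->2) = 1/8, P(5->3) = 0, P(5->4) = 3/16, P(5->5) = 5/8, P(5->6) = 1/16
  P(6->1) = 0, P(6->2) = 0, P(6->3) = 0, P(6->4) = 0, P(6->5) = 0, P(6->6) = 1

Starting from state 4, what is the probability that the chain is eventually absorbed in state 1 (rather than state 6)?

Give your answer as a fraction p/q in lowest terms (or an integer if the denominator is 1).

Let a_i = P(absorbed in 1 | start in state i).
Boundary conditions: a_1 = 1, a_6 = 0.
For each transient state i, a_i = sum_j P(i->j) * a_j:
  a_2 = 1/2*a_1 + 3/16*a_2 + 1/8*a_3 + 1/8*a_4 + 0*a_5 + 1/16*a_6
  a_3 = 0*a_1 + 1/4*a_2 + 1/16*a_3 + 7/16*a_4 + 1/8*a_5 + 1/8*a_6
  a_4 = 0*a_1 + 1/4*a_2 + 3/16*a_3 + 1/16*a_4 + 3/8*a_5 + 1/8*a_6
  a_5 = 0*a_1 + 1/8*a_2 + 0*a_3 + 3/16*a_4 + 5/8*a_5 + 1/16*a_6

Substituting a_1 = 1 and a_6 = 0, rearrange to (I - Q) a = r where r[i] = P(i -> 1):
  [13/16, -1/8, -1/8, 0] . (a_2, a_3, a_4, a_5) = 1/2
  [-1/4, 15/16, -7/16, -1/8] . (a_2, a_3, a_4, a_5) = 0
  [-1/4, -3/16, 15/16, -3/8] . (a_2, a_3, a_4, a_5) = 0
  [-1/8, 0, -3/16, 3/8] . (a_2, a_3, a_4, a_5) = 0

Solving yields:
  a_2 = 24/31
  a_3 = 16/31
  a_4 = 16/31
  a_5 = 16/31

Starting state is 4, so the absorption probability is a_4 = 16/31.

Answer: 16/31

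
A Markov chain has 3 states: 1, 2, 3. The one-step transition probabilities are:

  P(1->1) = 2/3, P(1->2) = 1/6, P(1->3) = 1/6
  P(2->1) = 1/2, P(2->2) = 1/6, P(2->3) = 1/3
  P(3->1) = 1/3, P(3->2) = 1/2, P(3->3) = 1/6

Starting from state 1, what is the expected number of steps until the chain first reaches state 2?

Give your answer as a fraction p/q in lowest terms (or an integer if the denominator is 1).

Answer: 9/2

Derivation:
Let h_i = expected steps to first reach 2 from state i.
Boundary: h_2 = 0.
First-step equations for the other states:
  h_1 = 1 + 2/3*h_1 + 1/6*h_2 + 1/6*h_3
  h_3 = 1 + 1/3*h_1 + 1/2*h_2 + 1/6*h_3

Substituting h_2 = 0 and rearranging gives the linear system (I - Q) h = 1:
  [1/3, -1/6] . (h_1, h_3) = 1
  [-1/3, 5/6] . (h_1, h_3) = 1

Solving yields:
  h_1 = 9/2
  h_3 = 3

Starting state is 1, so the expected hitting time is h_1 = 9/2.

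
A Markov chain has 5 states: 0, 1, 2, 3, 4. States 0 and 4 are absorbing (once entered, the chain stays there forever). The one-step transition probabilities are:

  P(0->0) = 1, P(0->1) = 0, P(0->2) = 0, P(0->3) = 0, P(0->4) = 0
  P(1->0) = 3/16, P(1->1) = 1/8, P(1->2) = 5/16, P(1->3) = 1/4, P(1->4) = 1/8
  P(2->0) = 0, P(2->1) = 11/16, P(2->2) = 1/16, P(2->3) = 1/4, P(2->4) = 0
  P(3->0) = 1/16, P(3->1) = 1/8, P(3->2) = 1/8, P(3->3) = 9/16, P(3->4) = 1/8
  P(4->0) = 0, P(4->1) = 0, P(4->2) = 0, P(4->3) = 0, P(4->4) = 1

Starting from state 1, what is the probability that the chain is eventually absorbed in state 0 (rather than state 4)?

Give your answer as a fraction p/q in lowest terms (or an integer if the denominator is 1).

Let a_i = P(absorbed in 0 | start in state i).
Boundary conditions: a_0 = 1, a_4 = 0.
For each transient state i, a_i = sum_j P(i->j) * a_j:
  a_1 = 3/16*a_0 + 1/8*a_1 + 5/16*a_2 + 1/4*a_3 + 1/8*a_4
  a_2 = 0*a_0 + 11/16*a_1 + 1/16*a_2 + 1/4*a_3 + 0*a_4
  a_3 = 1/16*a_0 + 1/8*a_1 + 1/8*a_2 + 9/16*a_3 + 1/8*a_4

Substituting a_0 = 1 and a_4 = 0, rearrange to (I - Q) a = r where r[i] = P(i -> 0):
  [7/8, -5/16, -1/4] . (a_1, a_2, a_3) = 3/16
  [-11/16, 15/16, -1/4] . (a_1, a_2, a_3) = 0
  [-1/8, -1/8, 7/16] . (a_1, a_2, a_3) = 1/16

Solving yields:
  a_1 = 371/725
  a_2 = 71/145
  a_3 = 311/725

Starting state is 1, so the absorption probability is a_1 = 371/725.

Answer: 371/725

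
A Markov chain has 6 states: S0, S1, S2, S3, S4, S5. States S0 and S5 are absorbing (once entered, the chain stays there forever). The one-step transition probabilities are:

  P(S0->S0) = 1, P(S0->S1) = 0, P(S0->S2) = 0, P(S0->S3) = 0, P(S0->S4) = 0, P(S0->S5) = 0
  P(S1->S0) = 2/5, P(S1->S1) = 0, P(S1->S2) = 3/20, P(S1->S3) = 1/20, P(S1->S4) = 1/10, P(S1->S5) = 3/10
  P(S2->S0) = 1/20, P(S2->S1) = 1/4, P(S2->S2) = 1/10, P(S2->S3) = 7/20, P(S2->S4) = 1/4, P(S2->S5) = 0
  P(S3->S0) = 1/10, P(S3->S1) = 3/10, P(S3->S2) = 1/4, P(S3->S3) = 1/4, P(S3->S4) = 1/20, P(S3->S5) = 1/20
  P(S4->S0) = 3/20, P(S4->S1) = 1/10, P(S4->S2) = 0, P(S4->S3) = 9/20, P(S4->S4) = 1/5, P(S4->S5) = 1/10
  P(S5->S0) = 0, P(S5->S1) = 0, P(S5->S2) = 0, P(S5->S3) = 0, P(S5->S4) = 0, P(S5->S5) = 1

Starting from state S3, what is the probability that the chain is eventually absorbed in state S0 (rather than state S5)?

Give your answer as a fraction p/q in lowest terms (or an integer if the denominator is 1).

Answer: 34025/55129

Derivation:
Let a_i = P(absorbed in S0 | start in state i).
Boundary conditions: a_S0 = 1, a_S5 = 0.
For each transient state i, a_i = sum_j P(i->j) * a_j:
  a_S1 = 2/5*a_S0 + 0*a_S1 + 3/20*a_S2 + 1/20*a_S3 + 1/10*a_S4 + 3/10*a_S5
  a_S2 = 1/20*a_S0 + 1/4*a_S1 + 1/10*a_S2 + 7/20*a_S3 + 1/4*a_S4 + 0*a_S5
  a_S3 = 1/10*a_S0 + 3/10*a_S1 + 1/4*a_S2 + 1/4*a_S3 + 1/20*a_S4 + 1/20*a_S5
  a_S4 = 3/20*a_S0 + 1/10*a_S1 + 0*a_S2 + 9/20*a_S3 + 1/5*a_S4 + 1/10*a_S5

Substituting a_S0 = 1 and a_S5 = 0, rearrange to (I - Q) a = r where r[i] = P(i -> S0):
  [1, -3/20, -1/20, -1/10] . (a_S1, a_S2, a_S3, a_S4) = 2/5
  [-1/4, 9/10, -7/20, -1/4] . (a_S1, a_S2, a_S3, a_S4) = 1/20
  [-3/10, -1/4, 3/4, -1/20] . (a_S1, a_S2, a_S3, a_S4) = 1/10
  [-1/10, 0, -9/20, 4/5] . (a_S1, a_S2, a_S3, a_S4) = 3/20

Solving yields:
  a_S1 = 32290/55129
  a_S2 = 34573/55129
  a_S3 = 34025/55129
  a_S4 = 33512/55129

Starting state is S3, so the absorption probability is a_S3 = 34025/55129.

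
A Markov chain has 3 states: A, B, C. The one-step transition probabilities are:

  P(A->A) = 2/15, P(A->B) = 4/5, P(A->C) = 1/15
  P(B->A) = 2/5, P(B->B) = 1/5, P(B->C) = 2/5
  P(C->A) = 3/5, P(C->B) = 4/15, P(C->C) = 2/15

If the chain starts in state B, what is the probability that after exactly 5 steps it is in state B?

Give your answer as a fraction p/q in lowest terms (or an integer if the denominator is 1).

Answer: 108817/253125

Derivation:
Computing P^5 by repeated multiplication:
P^1 =
  A: [2/15, 4/5, 1/15]
  B: [2/5, 1/5, 2/5]
  C: [3/5, 4/15, 2/15]
P^2 =
  A: [17/45, 64/225, 76/225]
  B: [28/75, 7/15, 4/25]
  C: [4/15, 128/225, 37/225]
P^3 =
  A: [1238/3375, 1516/3375, 23/125]
  B: [374/1125, 163/375, 262/1125]
  C: [407/1125, 1252/3375, 902/3375]
P^4 =
  A: [17161/50625, 2432/5625, 11576/50625]
  B: [1208/3375, 7003/16875, 3832/16875]
  C: [2008/5625, 22016/50625, 10537/50625]
P^5 =
  A: [269834/759375, 12716/30375, 171641/759375]
  B: [88586/253125, 108817/253125, 18574/84375]
  C: [87691/253125, 65012/151875, 171242/759375]

(P^5)[B -> B] = 108817/253125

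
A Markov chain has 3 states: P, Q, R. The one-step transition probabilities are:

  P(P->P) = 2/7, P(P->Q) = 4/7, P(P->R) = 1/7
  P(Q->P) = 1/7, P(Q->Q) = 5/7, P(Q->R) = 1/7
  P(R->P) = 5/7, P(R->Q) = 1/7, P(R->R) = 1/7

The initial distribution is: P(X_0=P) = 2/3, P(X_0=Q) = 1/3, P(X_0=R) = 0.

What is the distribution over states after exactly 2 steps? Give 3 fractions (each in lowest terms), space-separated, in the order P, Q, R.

Answer: 38/147 88/147 1/7

Derivation:
Propagating the distribution step by step (d_{t+1} = d_t * P):
d_0 = (P=2/3, Q=1/3, R=0)
  d_1[P] = 2/3*2/7 + 1/3*1/7 + 0*5/7 = 5/21
  d_1[Q] = 2/3*4/7 + 1/3*5/7 + 0*1/7 = 13/21
  d_1[R] = 2/3*1/7 + 1/3*1/7 + 0*1/7 = 1/7
d_1 = (P=5/21, Q=13/21, R=1/7)
  d_2[P] = 5/21*2/7 + 13/21*1/7 + 1/7*5/7 = 38/147
  d_2[Q] = 5/21*4/7 + 13/21*5/7 + 1/7*1/7 = 88/147
  d_2[R] = 5/21*1/7 + 13/21*1/7 + 1/7*1/7 = 1/7
d_2 = (P=38/147, Q=88/147, R=1/7)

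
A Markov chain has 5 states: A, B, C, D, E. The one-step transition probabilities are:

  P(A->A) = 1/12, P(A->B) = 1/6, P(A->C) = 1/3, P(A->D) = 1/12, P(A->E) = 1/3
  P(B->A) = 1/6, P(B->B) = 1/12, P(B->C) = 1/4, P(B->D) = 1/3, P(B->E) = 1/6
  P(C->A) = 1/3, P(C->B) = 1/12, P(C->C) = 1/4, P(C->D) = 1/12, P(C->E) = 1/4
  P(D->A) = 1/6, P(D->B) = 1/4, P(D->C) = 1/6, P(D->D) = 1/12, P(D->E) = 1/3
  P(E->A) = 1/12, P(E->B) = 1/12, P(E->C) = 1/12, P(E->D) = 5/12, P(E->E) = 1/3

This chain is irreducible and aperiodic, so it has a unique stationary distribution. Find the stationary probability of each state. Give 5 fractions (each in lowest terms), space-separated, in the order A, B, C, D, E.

Answer: 3709/22983 3047/22983 4514/22983 4936/22983 2259/7661

Derivation:
The stationary distribution satisfies pi = pi * P, i.e.:
  pi_A = 1/12*pi_A + 1/6*pi_B + 1/3*pi_C + 1/6*pi_D + 1/12*pi_E
  pi_B = 1/6*pi_A + 1/12*pi_B + 1/12*pi_C + 1/4*pi_D + 1/12*pi_E
  pi_C = 1/3*pi_A + 1/4*pi_B + 1/4*pi_C + 1/6*pi_D + 1/12*pi_E
  pi_D = 1/12*pi_A + 1/3*pi_B + 1/12*pi_C + 1/12*pi_D + 5/12*pi_E
  pi_E = 1/3*pi_A + 1/6*pi_B + 1/4*pi_C + 1/3*pi_D + 1/3*pi_E
with normalization: pi_A + pi_B + pi_C + pi_D + pi_E = 1.

Using the first 4 balance equations plus normalization, the linear system A*pi = b is:
  [-11/12, 1/6, 1/3, 1/6, 1/12] . pi = 0
  [1/6, -11/12, 1/12, 1/4, 1/12] . pi = 0
  [1/3, 1/4, -3/4, 1/6, 1/12] . pi = 0
  [1/12, 1/3, 1/12, -11/12, 5/12] . pi = 0
  [1, 1, 1, 1, 1] . pi = 1

Solving yields:
  pi_A = 3709/22983
  pi_B = 3047/22983
  pi_C = 4514/22983
  pi_D = 4936/22983
  pi_E = 2259/7661

Verification (pi * P):
  3709/22983*1/12 + 3047/22983*1/6 + 4514/22983*1/3 + 4936/22983*1/6 + 2259/7661*1/12 = 3709/22983 = pi_A  (ok)
  3709/22983*1/6 + 3047/22983*1/12 + 4514/22983*1/12 + 4936/22983*1/4 + 2259/7661*1/12 = 3047/22983 = pi_B  (ok)
  3709/22983*1/3 + 3047/22983*1/4 + 4514/22983*1/4 + 4936/22983*1/6 + 2259/7661*1/12 = 4514/22983 = pi_C  (ok)
  3709/22983*1/12 + 3047/22983*1/3 + 4514/22983*1/12 + 4936/22983*1/12 + 2259/7661*5/12 = 4936/22983 = pi_D  (ok)
  3709/22983*1/3 + 3047/22983*1/6 + 4514/22983*1/4 + 4936/22983*1/3 + 2259/7661*1/3 = 2259/7661 = pi_E  (ok)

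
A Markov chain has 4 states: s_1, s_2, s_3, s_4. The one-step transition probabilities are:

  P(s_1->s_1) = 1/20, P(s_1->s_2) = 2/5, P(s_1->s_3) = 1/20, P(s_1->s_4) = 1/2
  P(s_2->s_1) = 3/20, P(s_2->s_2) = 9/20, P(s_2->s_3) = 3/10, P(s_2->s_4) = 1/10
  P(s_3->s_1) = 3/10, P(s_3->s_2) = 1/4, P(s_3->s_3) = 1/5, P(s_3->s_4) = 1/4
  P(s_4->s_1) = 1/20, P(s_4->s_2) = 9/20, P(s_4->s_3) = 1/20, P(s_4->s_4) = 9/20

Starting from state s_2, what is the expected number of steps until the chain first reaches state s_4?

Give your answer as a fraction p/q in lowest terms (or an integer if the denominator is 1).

Answer: 9980/2021

Derivation:
Let h_i = expected steps to first reach s_4 from state i.
Boundary: h_s_4 = 0.
First-step equations for the other states:
  h_s_1 = 1 + 1/20*h_s_1 + 2/5*h_s_2 + 1/20*h_s_3 + 1/2*h_s_4
  h_s_2 = 1 + 3/20*h_s_1 + 9/20*h_s_2 + 3/10*h_s_3 + 1/10*h_s_4
  h_s_3 = 1 + 3/10*h_s_1 + 1/4*h_s_2 + 1/5*h_s_3 + 1/4*h_s_4

Substituting h_s_4 = 0 and rearranging gives the linear system (I - Q) h = 1:
  [19/20, -2/5, -1/20] . (h_s_1, h_s_2, h_s_3) = 1
  [-3/20, 11/20, -3/10] . (h_s_1, h_s_2, h_s_3) = 1
  [-3/10, -1/4, 4/5] . (h_s_1, h_s_2, h_s_3) = 1

Solving yields:
  h_s_1 = 6760/2021
  h_s_2 = 9980/2021
  h_s_3 = 8180/2021

Starting state is s_2, so the expected hitting time is h_s_2 = 9980/2021.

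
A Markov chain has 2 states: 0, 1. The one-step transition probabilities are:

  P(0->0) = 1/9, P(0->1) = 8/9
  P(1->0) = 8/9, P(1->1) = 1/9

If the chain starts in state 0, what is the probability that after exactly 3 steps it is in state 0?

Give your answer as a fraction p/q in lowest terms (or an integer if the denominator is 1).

Answer: 193/729

Derivation:
Computing P^3 by repeated multiplication:
P^1 =
  0: [1/9, 8/9]
  1: [8/9, 1/9]
P^2 =
  0: [65/81, 16/81]
  1: [16/81, 65/81]
P^3 =
  0: [193/729, 536/729]
  1: [536/729, 193/729]

(P^3)[0 -> 0] = 193/729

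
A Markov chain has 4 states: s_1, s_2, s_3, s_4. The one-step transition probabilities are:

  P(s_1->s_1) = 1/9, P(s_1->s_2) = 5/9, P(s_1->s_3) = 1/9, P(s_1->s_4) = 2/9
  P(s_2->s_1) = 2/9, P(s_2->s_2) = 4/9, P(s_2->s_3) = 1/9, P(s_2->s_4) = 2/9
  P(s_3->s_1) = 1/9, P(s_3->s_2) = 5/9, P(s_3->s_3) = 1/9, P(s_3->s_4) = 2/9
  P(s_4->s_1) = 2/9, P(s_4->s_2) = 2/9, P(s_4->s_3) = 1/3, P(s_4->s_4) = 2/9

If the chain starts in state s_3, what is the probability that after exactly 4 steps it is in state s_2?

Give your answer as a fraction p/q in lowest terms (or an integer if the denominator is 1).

Answer: 2842/6561

Derivation:
Computing P^4 by repeated multiplication:
P^1 =
  s_1: [1/9, 5/9, 1/9, 2/9]
  s_2: [2/9, 4/9, 1/9, 2/9]
  s_3: [1/9, 5/9, 1/9, 2/9]
  s_4: [2/9, 2/9, 1/3, 2/9]
P^2 =
  s_1: [16/81, 34/81, 13/81, 2/9]
  s_2: [5/27, 35/81, 13/81, 2/9]
  s_3: [16/81, 34/81, 13/81, 2/9]
  s_4: [13/81, 37/81, 13/81, 2/9]
P^3 =
  s_1: [133/729, 317/729, 13/81, 2/9]
  s_2: [134/729, 316/729, 13/81, 2/9]
  s_3: [133/729, 317/729, 13/81, 2/9]
  s_4: [136/729, 314/729, 13/81, 2/9]
P^4 =
  s_1: [1208/6561, 2842/6561, 13/81, 2/9]
  s_2: [1207/6561, 2843/6561, 13/81, 2/9]
  s_3: [1208/6561, 2842/6561, 13/81, 2/9]
  s_4: [1205/6561, 2845/6561, 13/81, 2/9]

(P^4)[s_3 -> s_2] = 2842/6561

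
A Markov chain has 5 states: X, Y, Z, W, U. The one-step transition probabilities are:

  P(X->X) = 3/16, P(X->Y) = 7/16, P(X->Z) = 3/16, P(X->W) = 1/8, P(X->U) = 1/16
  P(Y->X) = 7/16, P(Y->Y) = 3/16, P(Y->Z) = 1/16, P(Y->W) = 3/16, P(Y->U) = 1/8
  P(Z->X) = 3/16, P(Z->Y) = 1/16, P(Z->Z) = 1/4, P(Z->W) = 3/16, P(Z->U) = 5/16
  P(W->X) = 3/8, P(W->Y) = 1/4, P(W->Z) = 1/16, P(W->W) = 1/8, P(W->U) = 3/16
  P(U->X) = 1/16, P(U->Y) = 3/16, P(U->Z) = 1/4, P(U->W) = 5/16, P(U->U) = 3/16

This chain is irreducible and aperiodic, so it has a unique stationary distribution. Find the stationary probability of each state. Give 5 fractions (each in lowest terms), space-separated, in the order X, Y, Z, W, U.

Answer: 1043/3971 177/722 2445/15884 1427/7942 229/1444

Derivation:
The stationary distribution satisfies pi = pi * P, i.e.:
  pi_X = 3/16*pi_X + 7/16*pi_Y + 3/16*pi_Z + 3/8*pi_W + 1/16*pi_U
  pi_Y = 7/16*pi_X + 3/16*pi_Y + 1/16*pi_Z + 1/4*pi_W + 3/16*pi_U
  pi_Z = 3/16*pi_X + 1/16*pi_Y + 1/4*pi_Z + 1/16*pi_W + 1/4*pi_U
  pi_W = 1/8*pi_X + 3/16*pi_Y + 3/16*pi_Z + 1/8*pi_W + 5/16*pi_U
  pi_U = 1/16*pi_X + 1/8*pi_Y + 5/16*pi_Z + 3/16*pi_W + 3/16*pi_U
with normalization: pi_X + pi_Y + pi_Z + pi_W + pi_U = 1.

Using the first 4 balance equations plus normalization, the linear system A*pi = b is:
  [-13/16, 7/16, 3/16, 3/8, 1/16] . pi = 0
  [7/16, -13/16, 1/16, 1/4, 3/16] . pi = 0
  [3/16, 1/16, -3/4, 1/16, 1/4] . pi = 0
  [1/8, 3/16, 3/16, -7/8, 5/16] . pi = 0
  [1, 1, 1, 1, 1] . pi = 1

Solving yields:
  pi_X = 1043/3971
  pi_Y = 177/722
  pi_Z = 2445/15884
  pi_W = 1427/7942
  pi_U = 229/1444

Verification (pi * P):
  1043/3971*3/16 + 177/722*7/16 + 2445/15884*3/16 + 1427/7942*3/8 + 229/1444*1/16 = 1043/3971 = pi_X  (ok)
  1043/3971*7/16 + 177/722*3/16 + 2445/15884*1/16 + 1427/7942*1/4 + 229/1444*3/16 = 177/722 = pi_Y  (ok)
  1043/3971*3/16 + 177/722*1/16 + 2445/15884*1/4 + 1427/7942*1/16 + 229/1444*1/4 = 2445/15884 = pi_Z  (ok)
  1043/3971*1/8 + 177/722*3/16 + 2445/15884*3/16 + 1427/7942*1/8 + 229/1444*5/16 = 1427/7942 = pi_W  (ok)
  1043/3971*1/16 + 177/722*1/8 + 2445/15884*5/16 + 1427/7942*3/16 + 229/1444*3/16 = 229/1444 = pi_U  (ok)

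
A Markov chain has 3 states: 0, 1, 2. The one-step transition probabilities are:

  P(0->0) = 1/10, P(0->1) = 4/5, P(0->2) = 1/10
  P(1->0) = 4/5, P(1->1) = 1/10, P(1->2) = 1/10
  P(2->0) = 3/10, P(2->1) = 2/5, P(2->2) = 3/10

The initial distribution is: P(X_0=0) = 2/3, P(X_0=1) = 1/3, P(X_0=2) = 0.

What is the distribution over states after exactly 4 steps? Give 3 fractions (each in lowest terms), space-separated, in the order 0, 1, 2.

Answer: 2839/6000 12061/30000 78/625

Derivation:
Propagating the distribution step by step (d_{t+1} = d_t * P):
d_0 = (0=2/3, 1=1/3, 2=0)
  d_1[0] = 2/3*1/10 + 1/3*4/5 + 0*3/10 = 1/3
  d_1[1] = 2/3*4/5 + 1/3*1/10 + 0*2/5 = 17/30
  d_1[2] = 2/3*1/10 + 1/3*1/10 + 0*3/10 = 1/10
d_1 = (0=1/3, 1=17/30, 2=1/10)
  d_2[0] = 1/3*1/10 + 17/30*4/5 + 1/10*3/10 = 31/60
  d_2[1] = 1/3*4/5 + 17/30*1/10 + 1/10*2/5 = 109/300
  d_2[2] = 1/3*1/10 + 17/30*1/10 + 1/10*3/10 = 3/25
d_2 = (0=31/60, 1=109/300, 2=3/25)
  d_3[0] = 31/60*1/10 + 109/300*4/5 + 3/25*3/10 = 227/600
  d_3[1] = 31/60*4/5 + 109/300*1/10 + 3/25*2/5 = 1493/3000
  d_3[2] = 31/60*1/10 + 109/300*1/10 + 3/25*3/10 = 31/250
d_3 = (0=227/600, 1=1493/3000, 2=31/250)
  d_4[0] = 227/600*1/10 + 1493/3000*4/5 + 31/250*3/10 = 2839/6000
  d_4[1] = 227/600*4/5 + 1493/3000*1/10 + 31/250*2/5 = 12061/30000
  d_4[2] = 227/600*1/10 + 1493/3000*1/10 + 31/250*3/10 = 78/625
d_4 = (0=2839/6000, 1=12061/30000, 2=78/625)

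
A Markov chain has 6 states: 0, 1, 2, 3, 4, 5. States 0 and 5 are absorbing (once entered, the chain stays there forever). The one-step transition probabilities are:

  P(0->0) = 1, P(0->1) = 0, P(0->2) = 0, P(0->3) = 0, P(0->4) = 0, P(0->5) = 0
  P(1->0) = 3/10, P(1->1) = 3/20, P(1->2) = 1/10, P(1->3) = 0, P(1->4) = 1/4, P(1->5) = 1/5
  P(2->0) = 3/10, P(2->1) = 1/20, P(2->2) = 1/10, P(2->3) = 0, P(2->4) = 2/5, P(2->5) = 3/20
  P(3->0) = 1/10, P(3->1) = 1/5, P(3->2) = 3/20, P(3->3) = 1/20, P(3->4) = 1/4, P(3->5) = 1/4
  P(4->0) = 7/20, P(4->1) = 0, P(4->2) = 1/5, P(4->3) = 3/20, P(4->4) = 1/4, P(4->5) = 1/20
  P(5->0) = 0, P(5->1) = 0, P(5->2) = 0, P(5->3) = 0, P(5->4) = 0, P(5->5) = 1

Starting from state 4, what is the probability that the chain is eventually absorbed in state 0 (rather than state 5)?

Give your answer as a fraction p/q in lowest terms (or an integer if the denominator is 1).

Answer: 52876/68823

Derivation:
Let a_i = P(absorbed in 0 | start in state i).
Boundary conditions: a_0 = 1, a_5 = 0.
For each transient state i, a_i = sum_j P(i->j) * a_j:
  a_1 = 3/10*a_0 + 3/20*a_1 + 1/10*a_2 + 0*a_3 + 1/4*a_4 + 1/5*a_5
  a_2 = 3/10*a_0 + 1/20*a_1 + 1/10*a_2 + 0*a_3 + 2/5*a_4 + 3/20*a_5
  a_3 = 1/10*a_0 + 1/5*a_1 + 3/20*a_2 + 1/20*a_3 + 1/4*a_4 + 1/4*a_5
  a_4 = 7/20*a_0 + 0*a_1 + 1/5*a_2 + 3/20*a_3 + 1/4*a_4 + 1/20*a_5

Substituting a_0 = 1 and a_5 = 0, rearrange to (I - Q) a = r where r[i] = P(i -> 0):
  [17/20, -1/10, 0, -1/4] . (a_1, a_2, a_3, a_4) = 3/10
  [-1/20, 9/10, 0, -2/5] . (a_1, a_2, a_3, a_4) = 3/10
  [-1/5, -3/20, 19/20, -1/4] . (a_1, a_2, a_3, a_4) = 1/10
  [0, -1/5, -3/20, 3/4] . (a_1, a_2, a_3, a_4) = 7/20

Solving yields:
  a_1 = 45604/68823
  a_2 = 16325/22941
  a_3 = 4277/7647
  a_4 = 52876/68823

Starting state is 4, so the absorption probability is a_4 = 52876/68823.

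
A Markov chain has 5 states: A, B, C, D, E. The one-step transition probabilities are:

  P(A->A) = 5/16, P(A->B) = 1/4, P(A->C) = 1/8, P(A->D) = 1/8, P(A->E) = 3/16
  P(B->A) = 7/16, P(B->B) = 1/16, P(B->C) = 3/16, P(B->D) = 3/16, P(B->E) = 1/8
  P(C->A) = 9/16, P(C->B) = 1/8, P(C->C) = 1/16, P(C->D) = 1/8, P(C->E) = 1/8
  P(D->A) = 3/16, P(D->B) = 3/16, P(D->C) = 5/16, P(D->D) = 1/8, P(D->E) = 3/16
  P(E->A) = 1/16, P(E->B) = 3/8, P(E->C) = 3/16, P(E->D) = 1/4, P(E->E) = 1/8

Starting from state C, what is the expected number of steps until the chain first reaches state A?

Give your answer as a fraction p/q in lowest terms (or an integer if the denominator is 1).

Let h_i = expected steps to first reach A from state i.
Boundary: h_A = 0.
First-step equations for the other states:
  h_B = 1 + 7/16*h_A + 1/16*h_B + 3/16*h_C + 3/16*h_D + 1/8*h_E
  h_C = 1 + 9/16*h_A + 1/8*h_B + 1/16*h_C + 1/8*h_D + 1/8*h_E
  h_D = 1 + 3/16*h_A + 3/16*h_B + 5/16*h_C + 1/8*h_D + 3/16*h_E
  h_E = 1 + 1/16*h_A + 3/8*h_B + 3/16*h_C + 1/4*h_D + 1/8*h_E

Substituting h_A = 0 and rearranging gives the linear system (I - Q) h = 1:
  [15/16, -3/16, -3/16, -1/8] . (h_B, h_C, h_D, h_E) = 1
  [-1/8, 15/16, -1/8, -1/8] . (h_B, h_C, h_D, h_E) = 1
  [-3/16, -5/16, 7/8, -3/16] . (h_B, h_C, h_D, h_E) = 1
  [-3/8, -3/16, -1/4, 7/8] . (h_B, h_C, h_D, h_E) = 1

Solving yields:
  h_B = 39280/14393
  h_C = 34384/14393
  h_D = 48848/14393
  h_E = 54608/14393

Starting state is C, so the expected hitting time is h_C = 34384/14393.

Answer: 34384/14393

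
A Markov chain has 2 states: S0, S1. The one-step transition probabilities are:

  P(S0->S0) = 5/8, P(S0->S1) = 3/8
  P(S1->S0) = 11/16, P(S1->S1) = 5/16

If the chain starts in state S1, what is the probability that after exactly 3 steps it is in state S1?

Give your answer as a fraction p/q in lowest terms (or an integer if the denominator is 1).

Answer: 1445/4096

Derivation:
Computing P^3 by repeated multiplication:
P^1 =
  S0: [5/8, 3/8]
  S1: [11/16, 5/16]
P^2 =
  S0: [83/128, 45/128]
  S1: [165/256, 91/256]
P^3 =
  S0: [1325/2048, 723/2048]
  S1: [2651/4096, 1445/4096]

(P^3)[S1 -> S1] = 1445/4096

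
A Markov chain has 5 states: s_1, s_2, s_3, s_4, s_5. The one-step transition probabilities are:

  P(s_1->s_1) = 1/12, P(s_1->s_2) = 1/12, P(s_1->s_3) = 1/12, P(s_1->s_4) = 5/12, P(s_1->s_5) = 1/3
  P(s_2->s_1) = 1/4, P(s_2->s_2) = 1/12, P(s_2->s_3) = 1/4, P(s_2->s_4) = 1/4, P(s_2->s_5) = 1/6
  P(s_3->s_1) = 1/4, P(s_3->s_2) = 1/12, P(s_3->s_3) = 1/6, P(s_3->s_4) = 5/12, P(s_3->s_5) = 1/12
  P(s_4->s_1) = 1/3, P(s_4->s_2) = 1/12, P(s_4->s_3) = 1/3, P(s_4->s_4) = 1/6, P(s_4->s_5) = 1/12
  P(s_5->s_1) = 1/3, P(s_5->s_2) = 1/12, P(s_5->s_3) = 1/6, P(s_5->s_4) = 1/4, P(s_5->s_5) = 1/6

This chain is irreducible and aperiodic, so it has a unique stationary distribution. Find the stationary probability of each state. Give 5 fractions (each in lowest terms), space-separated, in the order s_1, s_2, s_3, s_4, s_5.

Answer: 2249/9084 1/12 461/2271 1363/4542 377/2271

Derivation:
The stationary distribution satisfies pi = pi * P, i.e.:
  pi_s_1 = 1/12*pi_s_1 + 1/4*pi_s_2 + 1/4*pi_s_3 + 1/3*pi_s_4 + 1/3*pi_s_5
  pi_s_2 = 1/12*pi_s_1 + 1/12*pi_s_2 + 1/12*pi_s_3 + 1/12*pi_s_4 + 1/12*pi_s_5
  pi_s_3 = 1/12*pi_s_1 + 1/4*pi_s_2 + 1/6*pi_s_3 + 1/3*pi_s_4 + 1/6*pi_s_5
  pi_s_4 = 5/12*pi_s_1 + 1/4*pi_s_2 + 5/12*pi_s_3 + 1/6*pi_s_4 + 1/4*pi_s_5
  pi_s_5 = 1/3*pi_s_1 + 1/6*pi_s_2 + 1/12*pi_s_3 + 1/12*pi_s_4 + 1/6*pi_s_5
with normalization: pi_s_1 + pi_s_2 + pi_s_3 + pi_s_4 + pi_s_5 = 1.

Using the first 4 balance equations plus normalization, the linear system A*pi = b is:
  [-11/12, 1/4, 1/4, 1/3, 1/3] . pi = 0
  [1/12, -11/12, 1/12, 1/12, 1/12] . pi = 0
  [1/12, 1/4, -5/6, 1/3, 1/6] . pi = 0
  [5/12, 1/4, 5/12, -5/6, 1/4] . pi = 0
  [1, 1, 1, 1, 1] . pi = 1

Solving yields:
  pi_s_1 = 2249/9084
  pi_s_2 = 1/12
  pi_s_3 = 461/2271
  pi_s_4 = 1363/4542
  pi_s_5 = 377/2271

Verification (pi * P):
  2249/9084*1/12 + 1/12*1/4 + 461/2271*1/4 + 1363/4542*1/3 + 377/2271*1/3 = 2249/9084 = pi_s_1  (ok)
  2249/9084*1/12 + 1/12*1/12 + 461/2271*1/12 + 1363/4542*1/12 + 377/2271*1/12 = 1/12 = pi_s_2  (ok)
  2249/9084*1/12 + 1/12*1/4 + 461/2271*1/6 + 1363/4542*1/3 + 377/2271*1/6 = 461/2271 = pi_s_3  (ok)
  2249/9084*5/12 + 1/12*1/4 + 461/2271*5/12 + 1363/4542*1/6 + 377/2271*1/4 = 1363/4542 = pi_s_4  (ok)
  2249/9084*1/3 + 1/12*1/6 + 461/2271*1/12 + 1363/4542*1/12 + 377/2271*1/6 = 377/2271 = pi_s_5  (ok)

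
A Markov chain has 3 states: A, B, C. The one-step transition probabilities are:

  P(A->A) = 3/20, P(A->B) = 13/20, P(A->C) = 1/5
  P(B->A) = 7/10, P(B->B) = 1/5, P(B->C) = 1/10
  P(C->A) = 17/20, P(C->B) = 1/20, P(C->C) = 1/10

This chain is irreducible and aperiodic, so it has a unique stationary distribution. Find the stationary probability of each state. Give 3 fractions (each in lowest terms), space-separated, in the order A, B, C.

The stationary distribution satisfies pi = pi * P, i.e.:
  pi_A = 3/20*pi_A + 7/10*pi_B + 17/20*pi_C
  pi_B = 13/20*pi_A + 1/5*pi_B + 1/20*pi_C
  pi_C = 1/5*pi_A + 1/10*pi_B + 1/10*pi_C
with normalization: pi_A + pi_B + pi_C = 1.

Using the first 2 balance equations plus normalization, the linear system A*pi = b is:
  [-17/20, 7/10, 17/20] . pi = 0
  [13/20, -4/5, 1/20] . pi = 0
  [1, 1, 1] . pi = 1

Solving yields:
  pi_A = 143/307
  pi_B = 119/307
  pi_C = 45/307

Verification (pi * P):
  143/307*3/20 + 119/307*7/10 + 45/307*17/20 = 143/307 = pi_A  (ok)
  143/307*13/20 + 119/307*1/5 + 45/307*1/20 = 119/307 = pi_B  (ok)
  143/307*1/5 + 119/307*1/10 + 45/307*1/10 = 45/307 = pi_C  (ok)

Answer: 143/307 119/307 45/307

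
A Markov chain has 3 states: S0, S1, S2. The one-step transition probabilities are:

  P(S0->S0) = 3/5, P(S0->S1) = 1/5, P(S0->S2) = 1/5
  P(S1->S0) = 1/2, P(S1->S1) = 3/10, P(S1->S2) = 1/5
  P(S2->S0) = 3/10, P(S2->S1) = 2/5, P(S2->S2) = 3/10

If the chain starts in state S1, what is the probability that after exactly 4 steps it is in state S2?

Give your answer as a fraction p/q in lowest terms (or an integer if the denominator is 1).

Computing P^4 by repeated multiplication:
P^1 =
  S0: [3/5, 1/5, 1/5]
  S1: [1/2, 3/10, 1/5]
  S2: [3/10, 2/5, 3/10]
P^2 =
  S0: [13/25, 13/50, 11/50]
  S1: [51/100, 27/100, 11/50]
  S2: [47/100, 3/10, 23/100]
P^3 =
  S0: [127/250, 27/100, 111/500]
  S1: [507/1000, 271/1000, 111/500]
  S2: [501/1000, 69/250, 223/1000]
P^4 =
  S0: [633/1250, 1357/5000, 1111/5000]
  S1: [5063/10000, 543/2000, 1111/5000]
  S2: [1011/2000, 1361/5000, 2223/10000]

(P^4)[S1 -> S2] = 1111/5000

Answer: 1111/5000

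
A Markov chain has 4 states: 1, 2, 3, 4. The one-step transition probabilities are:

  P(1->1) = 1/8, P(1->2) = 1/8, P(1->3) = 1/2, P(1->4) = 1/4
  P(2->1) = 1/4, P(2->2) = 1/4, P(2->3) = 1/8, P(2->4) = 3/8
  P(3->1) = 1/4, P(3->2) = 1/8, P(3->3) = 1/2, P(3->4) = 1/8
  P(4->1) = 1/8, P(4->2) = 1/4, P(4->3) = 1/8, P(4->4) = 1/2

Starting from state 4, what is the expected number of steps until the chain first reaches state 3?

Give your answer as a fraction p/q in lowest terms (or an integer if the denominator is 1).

Answer: 104/19

Derivation:
Let h_i = expected steps to first reach 3 from state i.
Boundary: h_3 = 0.
First-step equations for the other states:
  h_1 = 1 + 1/8*h_1 + 1/8*h_2 + 1/2*h_3 + 1/4*h_4
  h_2 = 1 + 1/4*h_1 + 1/4*h_2 + 1/8*h_3 + 3/8*h_4
  h_4 = 1 + 1/8*h_1 + 1/4*h_2 + 1/8*h_3 + 1/2*h_4

Substituting h_3 = 0 and rearranging gives the linear system (I - Q) h = 1:
  [7/8, -1/8, -1/4] . (h_1, h_2, h_4) = 1
  [-1/4, 3/4, -3/8] . (h_1, h_2, h_4) = 1
  [-1/8, -1/4, 1/2] . (h_1, h_2, h_4) = 1

Solving yields:
  h_1 = 328/95
  h_2 = 496/95
  h_4 = 104/19

Starting state is 4, so the expected hitting time is h_4 = 104/19.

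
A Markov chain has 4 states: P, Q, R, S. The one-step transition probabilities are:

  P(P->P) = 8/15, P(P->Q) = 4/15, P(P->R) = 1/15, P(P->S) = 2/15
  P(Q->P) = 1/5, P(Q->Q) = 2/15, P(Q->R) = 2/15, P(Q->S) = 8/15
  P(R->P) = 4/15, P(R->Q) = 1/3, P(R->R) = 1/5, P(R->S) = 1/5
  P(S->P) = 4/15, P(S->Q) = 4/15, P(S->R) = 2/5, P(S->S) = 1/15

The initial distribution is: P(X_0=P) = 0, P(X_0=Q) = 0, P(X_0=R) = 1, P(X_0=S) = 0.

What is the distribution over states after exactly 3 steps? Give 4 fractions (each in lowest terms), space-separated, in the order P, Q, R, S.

Answer: 377/1125 167/675 44/225 749/3375

Derivation:
Propagating the distribution step by step (d_{t+1} = d_t * P):
d_0 = (P=0, Q=0, R=1, S=0)
  d_1[P] = 0*8/15 + 0*1/5 + 1*4/15 + 0*4/15 = 4/15
  d_1[Q] = 0*4/15 + 0*2/15 + 1*1/3 + 0*4/15 = 1/3
  d_1[R] = 0*1/15 + 0*2/15 + 1*1/5 + 0*2/5 = 1/5
  d_1[S] = 0*2/15 + 0*8/15 + 1*1/5 + 0*1/15 = 1/5
d_1 = (P=4/15, Q=1/3, R=1/5, S=1/5)
  d_2[P] = 4/15*8/15 + 1/3*1/5 + 1/5*4/15 + 1/5*4/15 = 71/225
  d_2[Q] = 4/15*4/15 + 1/3*2/15 + 1/5*1/3 + 1/5*4/15 = 53/225
  d_2[R] = 4/15*1/15 + 1/3*2/15 + 1/5*1/5 + 1/5*2/5 = 41/225
  d_2[S] = 4/15*2/15 + 1/3*8/15 + 1/5*1/5 + 1/5*1/15 = 4/15
d_2 = (P=71/225, Q=53/225, R=41/225, S=4/15)
  d_3[P] = 71/225*8/15 + 53/225*1/5 + 41/225*4/15 + 4/15*4/15 = 377/1125
  d_3[Q] = 71/225*4/15 + 53/225*2/15 + 41/225*1/3 + 4/15*4/15 = 167/675
  d_3[R] = 71/225*1/15 + 53/225*2/15 + 41/225*1/5 + 4/15*2/5 = 44/225
  d_3[S] = 71/225*2/15 + 53/225*8/15 + 41/225*1/5 + 4/15*1/15 = 749/3375
d_3 = (P=377/1125, Q=167/675, R=44/225, S=749/3375)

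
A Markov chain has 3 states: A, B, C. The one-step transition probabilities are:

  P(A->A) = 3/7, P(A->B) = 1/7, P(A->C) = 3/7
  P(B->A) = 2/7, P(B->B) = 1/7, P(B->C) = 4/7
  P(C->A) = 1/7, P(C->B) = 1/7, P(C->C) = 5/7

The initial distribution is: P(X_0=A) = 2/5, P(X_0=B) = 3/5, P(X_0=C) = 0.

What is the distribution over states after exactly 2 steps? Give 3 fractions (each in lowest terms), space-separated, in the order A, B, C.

Answer: 64/245 1/7 146/245

Derivation:
Propagating the distribution step by step (d_{t+1} = d_t * P):
d_0 = (A=2/5, B=3/5, C=0)
  d_1[A] = 2/5*3/7 + 3/5*2/7 + 0*1/7 = 12/35
  d_1[B] = 2/5*1/7 + 3/5*1/7 + 0*1/7 = 1/7
  d_1[C] = 2/5*3/7 + 3/5*4/7 + 0*5/7 = 18/35
d_1 = (A=12/35, B=1/7, C=18/35)
  d_2[A] = 12/35*3/7 + 1/7*2/7 + 18/35*1/7 = 64/245
  d_2[B] = 12/35*1/7 + 1/7*1/7 + 18/35*1/7 = 1/7
  d_2[C] = 12/35*3/7 + 1/7*4/7 + 18/35*5/7 = 146/245
d_2 = (A=64/245, B=1/7, C=146/245)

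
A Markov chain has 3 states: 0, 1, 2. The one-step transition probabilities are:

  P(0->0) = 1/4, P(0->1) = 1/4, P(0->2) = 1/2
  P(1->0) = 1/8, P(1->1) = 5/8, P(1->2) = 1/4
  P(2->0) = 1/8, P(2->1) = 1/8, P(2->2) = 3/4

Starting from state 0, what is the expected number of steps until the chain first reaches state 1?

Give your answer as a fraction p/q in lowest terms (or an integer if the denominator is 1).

Let h_i = expected steps to first reach 1 from state i.
Boundary: h_1 = 0.
First-step equations for the other states:
  h_0 = 1 + 1/4*h_0 + 1/4*h_1 + 1/2*h_2
  h_2 = 1 + 1/8*h_0 + 1/8*h_1 + 3/4*h_2

Substituting h_1 = 0 and rearranging gives the linear system (I - Q) h = 1:
  [3/4, -1/2] . (h_0, h_2) = 1
  [-1/8, 1/4] . (h_0, h_2) = 1

Solving yields:
  h_0 = 6
  h_2 = 7

Starting state is 0, so the expected hitting time is h_0 = 6.

Answer: 6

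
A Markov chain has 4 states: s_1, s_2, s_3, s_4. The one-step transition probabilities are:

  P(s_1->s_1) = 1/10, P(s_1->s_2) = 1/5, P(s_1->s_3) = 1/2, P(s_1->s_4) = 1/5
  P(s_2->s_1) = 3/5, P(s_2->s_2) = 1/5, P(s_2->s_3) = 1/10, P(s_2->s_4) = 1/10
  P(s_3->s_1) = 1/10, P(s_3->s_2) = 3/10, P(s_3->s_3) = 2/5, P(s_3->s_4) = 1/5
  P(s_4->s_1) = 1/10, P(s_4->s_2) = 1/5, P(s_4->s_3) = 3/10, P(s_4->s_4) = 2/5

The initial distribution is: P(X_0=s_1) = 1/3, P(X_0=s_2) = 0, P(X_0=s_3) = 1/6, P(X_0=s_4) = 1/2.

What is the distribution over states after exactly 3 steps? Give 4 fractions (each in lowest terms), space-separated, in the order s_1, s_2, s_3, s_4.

Answer: 263/1200 463/2000 651/2000 1343/6000

Derivation:
Propagating the distribution step by step (d_{t+1} = d_t * P):
d_0 = (s_1=1/3, s_2=0, s_3=1/6, s_4=1/2)
  d_1[s_1] = 1/3*1/10 + 0*3/5 + 1/6*1/10 + 1/2*1/10 = 1/10
  d_1[s_2] = 1/3*1/5 + 0*1/5 + 1/6*3/10 + 1/2*1/5 = 13/60
  d_1[s_3] = 1/3*1/2 + 0*1/10 + 1/6*2/5 + 1/2*3/10 = 23/60
  d_1[s_4] = 1/3*1/5 + 0*1/10 + 1/6*1/5 + 1/2*2/5 = 3/10
d_1 = (s_1=1/10, s_2=13/60, s_3=23/60, s_4=3/10)
  d_2[s_1] = 1/10*1/10 + 13/60*3/5 + 23/60*1/10 + 3/10*1/10 = 5/24
  d_2[s_2] = 1/10*1/5 + 13/60*1/5 + 23/60*3/10 + 3/10*1/5 = 143/600
  d_2[s_3] = 1/10*1/2 + 13/60*1/10 + 23/60*2/5 + 3/10*3/10 = 63/200
  d_2[s_4] = 1/10*1/5 + 13/60*1/10 + 23/60*1/5 + 3/10*2/5 = 143/600
d_2 = (s_1=5/24, s_2=143/600, s_3=63/200, s_4=143/600)
  d_3[s_1] = 5/24*1/10 + 143/600*3/5 + 63/200*1/10 + 143/600*1/10 = 263/1200
  d_3[s_2] = 5/24*1/5 + 143/600*1/5 + 63/200*3/10 + 143/600*1/5 = 463/2000
  d_3[s_3] = 5/24*1/2 + 143/600*1/10 + 63/200*2/5 + 143/600*3/10 = 651/2000
  d_3[s_4] = 5/24*1/5 + 143/600*1/10 + 63/200*1/5 + 143/600*2/5 = 1343/6000
d_3 = (s_1=263/1200, s_2=463/2000, s_3=651/2000, s_4=1343/6000)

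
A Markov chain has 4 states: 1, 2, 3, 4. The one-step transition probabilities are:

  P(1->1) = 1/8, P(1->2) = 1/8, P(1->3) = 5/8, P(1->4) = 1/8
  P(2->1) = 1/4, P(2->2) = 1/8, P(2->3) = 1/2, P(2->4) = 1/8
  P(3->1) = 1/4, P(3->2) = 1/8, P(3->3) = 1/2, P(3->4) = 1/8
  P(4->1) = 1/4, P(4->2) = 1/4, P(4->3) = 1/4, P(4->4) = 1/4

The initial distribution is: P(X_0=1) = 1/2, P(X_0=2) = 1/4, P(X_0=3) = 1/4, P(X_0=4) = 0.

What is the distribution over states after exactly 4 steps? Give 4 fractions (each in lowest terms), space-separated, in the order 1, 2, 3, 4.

Propagating the distribution step by step (d_{t+1} = d_t * P):
d_0 = (1=1/2, 2=1/4, 3=1/4, 4=0)
  d_1[1] = 1/2*1/8 + 1/4*1/4 + 1/4*1/4 + 0*1/4 = 3/16
  d_1[2] = 1/2*1/8 + 1/4*1/8 + 1/4*1/8 + 0*1/4 = 1/8
  d_1[3] = 1/2*5/8 + 1/4*1/2 + 1/4*1/2 + 0*1/4 = 9/16
  d_1[4] = 1/2*1/8 + 1/4*1/8 + 1/4*1/8 + 0*1/4 = 1/8
d_1 = (1=3/16, 2=1/8, 3=9/16, 4=1/8)
  d_2[1] = 3/16*1/8 + 1/8*1/4 + 9/16*1/4 + 1/8*1/4 = 29/128
  d_2[2] = 3/16*1/8 + 1/8*1/8 + 9/16*1/8 + 1/8*1/4 = 9/64
  d_2[3] = 3/16*5/8 + 1/8*1/2 + 9/16*1/2 + 1/8*1/4 = 63/128
  d_2[4] = 3/16*1/8 + 1/8*1/8 + 9/16*1/8 + 1/8*1/4 = 9/64
d_2 = (1=29/128, 2=9/64, 3=63/128, 4=9/64)
  d_3[1] = 29/128*1/8 + 9/64*1/4 + 63/128*1/4 + 9/64*1/4 = 227/1024
  d_3[2] = 29/128*1/8 + 9/64*1/8 + 63/128*1/8 + 9/64*1/4 = 73/512
  d_3[3] = 29/128*5/8 + 9/64*1/2 + 63/128*1/2 + 9/64*1/4 = 505/1024
  d_3[4] = 29/128*1/8 + 9/64*1/8 + 63/128*1/8 + 9/64*1/4 = 73/512
d_3 = (1=227/1024, 2=73/512, 3=505/1024, 4=73/512)
  d_4[1] = 227/1024*1/8 + 73/512*1/4 + 505/1024*1/4 + 73/512*1/4 = 1821/8192
  d_4[2] = 227/1024*1/8 + 73/512*1/8 + 505/1024*1/8 + 73/512*1/4 = 585/4096
  d_4[3] = 227/1024*5/8 + 73/512*1/2 + 505/1024*1/2 + 73/512*1/4 = 4031/8192
  d_4[4] = 227/1024*1/8 + 73/512*1/8 + 505/1024*1/8 + 73/512*1/4 = 585/4096
d_4 = (1=1821/8192, 2=585/4096, 3=4031/8192, 4=585/4096)

Answer: 1821/8192 585/4096 4031/8192 585/4096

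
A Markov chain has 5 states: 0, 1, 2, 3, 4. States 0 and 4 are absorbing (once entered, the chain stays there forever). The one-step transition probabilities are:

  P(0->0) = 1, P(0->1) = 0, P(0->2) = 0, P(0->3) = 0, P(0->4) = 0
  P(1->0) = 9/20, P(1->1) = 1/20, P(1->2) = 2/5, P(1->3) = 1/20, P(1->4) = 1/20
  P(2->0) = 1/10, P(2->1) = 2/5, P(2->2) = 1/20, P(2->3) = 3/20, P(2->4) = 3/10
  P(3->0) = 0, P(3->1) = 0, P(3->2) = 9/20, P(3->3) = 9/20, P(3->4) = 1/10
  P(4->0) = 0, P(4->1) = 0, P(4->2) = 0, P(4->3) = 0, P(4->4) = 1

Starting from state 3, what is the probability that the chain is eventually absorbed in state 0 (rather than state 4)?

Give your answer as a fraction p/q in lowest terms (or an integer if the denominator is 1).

Let a_i = P(absorbed in 0 | start in state i).
Boundary conditions: a_0 = 1, a_4 = 0.
For each transient state i, a_i = sum_j P(i->j) * a_j:
  a_1 = 9/20*a_0 + 1/20*a_1 + 2/5*a_2 + 1/20*a_3 + 1/20*a_4
  a_2 = 1/10*a_0 + 2/5*a_1 + 1/20*a_2 + 3/20*a_3 + 3/10*a_4
  a_3 = 0*a_0 + 0*a_1 + 9/20*a_2 + 9/20*a_3 + 1/10*a_4

Substituting a_0 = 1 and a_4 = 0, rearrange to (I - Q) a = r where r[i] = P(i -> 0):
  [19/20, -2/5, -1/20] . (a_1, a_2, a_3) = 9/20
  [-2/5, 19/20, -3/20] . (a_1, a_2, a_3) = 1/10
  [0, -9/20, 11/20] . (a_1, a_2, a_3) = 0

Solving yields:
  a_1 = 916/1341
  a_2 = 605/1341
  a_3 = 55/149

Starting state is 3, so the absorption probability is a_3 = 55/149.

Answer: 55/149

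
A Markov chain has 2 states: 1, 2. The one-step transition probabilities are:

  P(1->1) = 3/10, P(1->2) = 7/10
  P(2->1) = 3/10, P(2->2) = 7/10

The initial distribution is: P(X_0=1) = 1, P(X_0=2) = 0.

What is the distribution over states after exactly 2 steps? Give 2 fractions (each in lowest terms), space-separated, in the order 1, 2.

Answer: 3/10 7/10

Derivation:
Propagating the distribution step by step (d_{t+1} = d_t * P):
d_0 = (1=1, 2=0)
  d_1[1] = 1*3/10 + 0*3/10 = 3/10
  d_1[2] = 1*7/10 + 0*7/10 = 7/10
d_1 = (1=3/10, 2=7/10)
  d_2[1] = 3/10*3/10 + 7/10*3/10 = 3/10
  d_2[2] = 3/10*7/10 + 7/10*7/10 = 7/10
d_2 = (1=3/10, 2=7/10)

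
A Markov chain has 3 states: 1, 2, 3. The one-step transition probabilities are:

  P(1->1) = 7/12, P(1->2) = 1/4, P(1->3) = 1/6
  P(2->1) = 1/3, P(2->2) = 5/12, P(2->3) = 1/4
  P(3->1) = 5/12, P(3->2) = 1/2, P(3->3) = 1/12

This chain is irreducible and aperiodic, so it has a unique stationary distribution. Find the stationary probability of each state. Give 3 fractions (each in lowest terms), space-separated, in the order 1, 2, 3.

The stationary distribution satisfies pi = pi * P, i.e.:
  pi_1 = 7/12*pi_1 + 1/3*pi_2 + 5/12*pi_3
  pi_2 = 1/4*pi_1 + 5/12*pi_2 + 1/2*pi_3
  pi_3 = 1/6*pi_1 + 1/4*pi_2 + 1/12*pi_3
with normalization: pi_1 + pi_2 + pi_3 = 1.

Using the first 2 balance equations plus normalization, the linear system A*pi = b is:
  [-5/12, 1/3, 5/12] . pi = 0
  [1/4, -7/12, 1/2] . pi = 0
  [1, 1, 1] . pi = 1

Solving yields:
  pi_1 = 59/127
  pi_2 = 45/127
  pi_3 = 23/127

Verification (pi * P):
  59/127*7/12 + 45/127*1/3 + 23/127*5/12 = 59/127 = pi_1  (ok)
  59/127*1/4 + 45/127*5/12 + 23/127*1/2 = 45/127 = pi_2  (ok)
  59/127*1/6 + 45/127*1/4 + 23/127*1/12 = 23/127 = pi_3  (ok)

Answer: 59/127 45/127 23/127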